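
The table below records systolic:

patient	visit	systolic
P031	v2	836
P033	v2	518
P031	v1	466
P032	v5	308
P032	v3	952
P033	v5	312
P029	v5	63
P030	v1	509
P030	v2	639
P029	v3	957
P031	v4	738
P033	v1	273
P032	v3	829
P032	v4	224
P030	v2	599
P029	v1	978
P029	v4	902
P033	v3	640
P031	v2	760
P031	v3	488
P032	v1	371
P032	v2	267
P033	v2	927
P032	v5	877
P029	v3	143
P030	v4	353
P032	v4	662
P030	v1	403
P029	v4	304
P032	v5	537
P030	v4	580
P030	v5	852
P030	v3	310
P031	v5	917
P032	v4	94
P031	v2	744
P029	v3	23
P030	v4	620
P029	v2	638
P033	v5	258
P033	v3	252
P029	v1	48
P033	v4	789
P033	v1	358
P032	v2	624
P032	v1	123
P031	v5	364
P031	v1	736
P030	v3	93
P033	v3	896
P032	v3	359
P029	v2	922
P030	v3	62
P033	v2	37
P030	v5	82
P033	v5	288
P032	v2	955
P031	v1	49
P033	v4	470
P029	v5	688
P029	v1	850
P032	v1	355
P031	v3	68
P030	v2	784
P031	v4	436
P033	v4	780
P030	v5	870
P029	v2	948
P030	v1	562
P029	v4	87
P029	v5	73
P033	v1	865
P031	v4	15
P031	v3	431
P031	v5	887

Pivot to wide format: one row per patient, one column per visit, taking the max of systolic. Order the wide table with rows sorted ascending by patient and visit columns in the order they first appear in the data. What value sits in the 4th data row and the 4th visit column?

952

With rows sorted ascending by patient, row 4 is patient=P032. visit columns in first-appearance order: v2, v1, v5, v3, v4; column 4 is v3.
Long rows with patient=P032, visit=v3: max(952, 829, 359) = 952.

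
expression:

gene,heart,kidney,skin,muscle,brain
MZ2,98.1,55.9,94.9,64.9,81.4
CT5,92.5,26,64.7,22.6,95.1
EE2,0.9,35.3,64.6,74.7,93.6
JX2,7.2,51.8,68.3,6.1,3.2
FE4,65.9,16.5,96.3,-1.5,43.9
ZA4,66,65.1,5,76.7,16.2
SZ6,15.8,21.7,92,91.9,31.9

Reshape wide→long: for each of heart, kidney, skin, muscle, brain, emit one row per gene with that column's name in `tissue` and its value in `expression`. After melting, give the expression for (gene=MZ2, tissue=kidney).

55.9

Unpivoting turns each (gene, wide-column) pair into one long row.
The wide cell at row MZ2, column kidney holds 55.9, so the long row (MZ2, kidney) has expression=55.9.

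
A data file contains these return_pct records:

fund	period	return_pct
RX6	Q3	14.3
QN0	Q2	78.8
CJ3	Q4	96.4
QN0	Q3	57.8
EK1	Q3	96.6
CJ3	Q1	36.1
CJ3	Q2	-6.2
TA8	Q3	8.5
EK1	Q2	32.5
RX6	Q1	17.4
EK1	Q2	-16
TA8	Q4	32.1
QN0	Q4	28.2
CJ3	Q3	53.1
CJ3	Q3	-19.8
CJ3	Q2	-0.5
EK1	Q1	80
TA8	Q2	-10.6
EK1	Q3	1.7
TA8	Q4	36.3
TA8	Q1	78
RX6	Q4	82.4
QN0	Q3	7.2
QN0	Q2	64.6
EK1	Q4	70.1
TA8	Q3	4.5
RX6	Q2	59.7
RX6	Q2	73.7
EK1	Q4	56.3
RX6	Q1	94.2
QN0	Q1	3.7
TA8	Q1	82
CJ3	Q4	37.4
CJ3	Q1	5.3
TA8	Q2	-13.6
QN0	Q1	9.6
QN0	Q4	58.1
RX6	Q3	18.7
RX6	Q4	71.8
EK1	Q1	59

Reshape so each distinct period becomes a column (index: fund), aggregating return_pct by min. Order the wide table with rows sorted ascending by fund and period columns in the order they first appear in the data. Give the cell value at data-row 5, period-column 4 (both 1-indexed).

With rows sorted ascending by fund, row 5 is fund=TA8. period columns in first-appearance order: Q3, Q2, Q4, Q1; column 4 is Q1.
Long rows with fund=TA8, period=Q1: min(78, 82) = 78.

78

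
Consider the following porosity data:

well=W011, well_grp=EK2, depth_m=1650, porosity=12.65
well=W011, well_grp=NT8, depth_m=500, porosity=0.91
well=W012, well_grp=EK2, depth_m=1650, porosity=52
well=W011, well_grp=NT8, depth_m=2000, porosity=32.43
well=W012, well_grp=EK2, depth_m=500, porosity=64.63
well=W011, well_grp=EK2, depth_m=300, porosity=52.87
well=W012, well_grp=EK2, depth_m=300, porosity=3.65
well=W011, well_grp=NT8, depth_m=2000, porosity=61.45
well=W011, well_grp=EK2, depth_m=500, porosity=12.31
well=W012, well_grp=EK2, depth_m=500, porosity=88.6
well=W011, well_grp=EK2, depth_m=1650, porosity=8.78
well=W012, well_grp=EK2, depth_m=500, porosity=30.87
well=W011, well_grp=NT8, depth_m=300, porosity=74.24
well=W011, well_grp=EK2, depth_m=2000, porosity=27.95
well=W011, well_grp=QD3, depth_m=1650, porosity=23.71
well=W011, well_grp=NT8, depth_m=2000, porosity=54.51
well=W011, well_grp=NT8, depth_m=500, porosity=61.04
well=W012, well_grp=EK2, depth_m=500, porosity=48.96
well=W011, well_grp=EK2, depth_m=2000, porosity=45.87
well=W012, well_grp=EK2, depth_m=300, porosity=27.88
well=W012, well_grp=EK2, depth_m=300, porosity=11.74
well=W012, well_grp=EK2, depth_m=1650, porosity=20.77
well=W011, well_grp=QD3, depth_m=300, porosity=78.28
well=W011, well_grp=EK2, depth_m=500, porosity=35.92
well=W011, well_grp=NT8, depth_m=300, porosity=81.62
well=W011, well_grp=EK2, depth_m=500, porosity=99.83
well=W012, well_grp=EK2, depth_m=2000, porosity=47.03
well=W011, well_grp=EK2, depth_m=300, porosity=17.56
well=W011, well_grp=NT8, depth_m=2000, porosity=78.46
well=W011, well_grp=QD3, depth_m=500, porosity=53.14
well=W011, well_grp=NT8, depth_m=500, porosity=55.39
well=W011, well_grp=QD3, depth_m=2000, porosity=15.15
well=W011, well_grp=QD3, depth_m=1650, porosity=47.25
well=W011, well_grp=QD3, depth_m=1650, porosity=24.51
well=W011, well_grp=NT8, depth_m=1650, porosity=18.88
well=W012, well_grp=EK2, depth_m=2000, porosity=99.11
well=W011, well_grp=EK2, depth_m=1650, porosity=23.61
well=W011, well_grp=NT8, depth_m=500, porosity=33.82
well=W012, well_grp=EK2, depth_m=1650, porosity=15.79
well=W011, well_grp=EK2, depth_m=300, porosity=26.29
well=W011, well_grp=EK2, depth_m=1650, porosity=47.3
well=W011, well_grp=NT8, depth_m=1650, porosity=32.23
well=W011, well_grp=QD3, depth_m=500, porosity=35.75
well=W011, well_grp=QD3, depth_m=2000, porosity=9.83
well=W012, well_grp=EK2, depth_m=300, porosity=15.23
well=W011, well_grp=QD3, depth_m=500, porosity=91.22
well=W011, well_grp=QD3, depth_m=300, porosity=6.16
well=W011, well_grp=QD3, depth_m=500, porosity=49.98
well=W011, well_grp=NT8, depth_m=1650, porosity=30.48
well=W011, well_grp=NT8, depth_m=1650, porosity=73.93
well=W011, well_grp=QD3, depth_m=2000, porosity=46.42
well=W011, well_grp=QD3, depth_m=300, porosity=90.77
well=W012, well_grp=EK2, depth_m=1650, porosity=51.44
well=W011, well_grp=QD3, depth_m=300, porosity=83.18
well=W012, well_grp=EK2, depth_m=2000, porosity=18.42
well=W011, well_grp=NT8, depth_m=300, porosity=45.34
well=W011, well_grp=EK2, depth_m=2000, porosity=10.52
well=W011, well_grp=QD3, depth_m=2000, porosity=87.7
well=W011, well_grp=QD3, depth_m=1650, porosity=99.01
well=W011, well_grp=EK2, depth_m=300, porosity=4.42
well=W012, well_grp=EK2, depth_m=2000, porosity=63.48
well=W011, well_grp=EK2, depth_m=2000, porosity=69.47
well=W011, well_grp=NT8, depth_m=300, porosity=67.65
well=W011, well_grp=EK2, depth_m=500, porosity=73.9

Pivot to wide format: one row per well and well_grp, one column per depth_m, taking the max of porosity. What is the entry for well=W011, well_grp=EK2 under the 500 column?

99.83

Rows with well=W011, well_grp=EK2 and depth_m=500: porosity values are 12.31, 35.92, 99.83, 73.9.
max(12.31, 35.92, 99.83, 73.9) = 99.83.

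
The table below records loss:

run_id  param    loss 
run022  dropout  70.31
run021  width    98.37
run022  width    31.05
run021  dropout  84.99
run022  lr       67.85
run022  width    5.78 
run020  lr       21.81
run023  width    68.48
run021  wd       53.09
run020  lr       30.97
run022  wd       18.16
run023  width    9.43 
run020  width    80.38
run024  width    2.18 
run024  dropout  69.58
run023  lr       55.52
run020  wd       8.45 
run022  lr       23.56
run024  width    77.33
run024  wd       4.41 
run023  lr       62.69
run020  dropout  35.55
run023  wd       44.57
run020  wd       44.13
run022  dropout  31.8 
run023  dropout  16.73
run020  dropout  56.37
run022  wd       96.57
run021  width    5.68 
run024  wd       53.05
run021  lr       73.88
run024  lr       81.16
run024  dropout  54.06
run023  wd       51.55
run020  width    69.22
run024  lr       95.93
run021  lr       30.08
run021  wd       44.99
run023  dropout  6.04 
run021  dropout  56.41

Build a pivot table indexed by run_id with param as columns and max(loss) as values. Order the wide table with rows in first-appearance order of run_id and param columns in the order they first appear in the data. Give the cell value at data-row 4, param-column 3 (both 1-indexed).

With rows in first-appearance order of run_id, row 4 is run_id=run023. param columns in first-appearance order: dropout, width, lr, wd; column 3 is lr.
Long rows with run_id=run023, param=lr: max(55.52, 62.69) = 62.69.

62.69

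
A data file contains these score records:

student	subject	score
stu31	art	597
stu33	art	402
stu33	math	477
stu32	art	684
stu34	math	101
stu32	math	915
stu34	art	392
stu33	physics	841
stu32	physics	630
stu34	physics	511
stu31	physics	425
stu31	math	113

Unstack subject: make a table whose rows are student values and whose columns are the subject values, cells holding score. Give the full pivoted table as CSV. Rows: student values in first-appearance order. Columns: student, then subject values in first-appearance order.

Columns: student plus the 3 distinct subject values (art, math, physics).
For example, row stu31 column art takes score=597 from the long row (stu31, art).

student,art,math,physics
stu31,597,113,425
stu33,402,477,841
stu32,684,915,630
stu34,392,101,511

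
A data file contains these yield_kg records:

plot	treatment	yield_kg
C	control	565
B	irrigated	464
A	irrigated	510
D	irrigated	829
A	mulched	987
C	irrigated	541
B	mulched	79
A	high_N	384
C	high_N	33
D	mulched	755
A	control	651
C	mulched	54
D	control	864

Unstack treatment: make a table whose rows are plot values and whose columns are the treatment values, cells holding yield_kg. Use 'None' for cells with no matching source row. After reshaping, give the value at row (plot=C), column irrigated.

The long row with plot=C, treatment=irrigated has yield_kg=541.

541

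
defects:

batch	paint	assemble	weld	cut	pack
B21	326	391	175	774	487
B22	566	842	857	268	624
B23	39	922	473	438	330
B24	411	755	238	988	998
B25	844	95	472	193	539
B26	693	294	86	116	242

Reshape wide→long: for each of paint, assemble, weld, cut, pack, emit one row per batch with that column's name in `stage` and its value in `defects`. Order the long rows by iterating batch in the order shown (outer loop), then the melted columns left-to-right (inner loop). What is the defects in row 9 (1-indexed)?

268

30 rows total (6 × 5). Row 9: index ⌊(9-1)/5⌋ = 1 into batch → B22; (9-1) mod 5 = 3 into the melted columns → cut.
So row 9 is (B22, cut, 268); defects = 268.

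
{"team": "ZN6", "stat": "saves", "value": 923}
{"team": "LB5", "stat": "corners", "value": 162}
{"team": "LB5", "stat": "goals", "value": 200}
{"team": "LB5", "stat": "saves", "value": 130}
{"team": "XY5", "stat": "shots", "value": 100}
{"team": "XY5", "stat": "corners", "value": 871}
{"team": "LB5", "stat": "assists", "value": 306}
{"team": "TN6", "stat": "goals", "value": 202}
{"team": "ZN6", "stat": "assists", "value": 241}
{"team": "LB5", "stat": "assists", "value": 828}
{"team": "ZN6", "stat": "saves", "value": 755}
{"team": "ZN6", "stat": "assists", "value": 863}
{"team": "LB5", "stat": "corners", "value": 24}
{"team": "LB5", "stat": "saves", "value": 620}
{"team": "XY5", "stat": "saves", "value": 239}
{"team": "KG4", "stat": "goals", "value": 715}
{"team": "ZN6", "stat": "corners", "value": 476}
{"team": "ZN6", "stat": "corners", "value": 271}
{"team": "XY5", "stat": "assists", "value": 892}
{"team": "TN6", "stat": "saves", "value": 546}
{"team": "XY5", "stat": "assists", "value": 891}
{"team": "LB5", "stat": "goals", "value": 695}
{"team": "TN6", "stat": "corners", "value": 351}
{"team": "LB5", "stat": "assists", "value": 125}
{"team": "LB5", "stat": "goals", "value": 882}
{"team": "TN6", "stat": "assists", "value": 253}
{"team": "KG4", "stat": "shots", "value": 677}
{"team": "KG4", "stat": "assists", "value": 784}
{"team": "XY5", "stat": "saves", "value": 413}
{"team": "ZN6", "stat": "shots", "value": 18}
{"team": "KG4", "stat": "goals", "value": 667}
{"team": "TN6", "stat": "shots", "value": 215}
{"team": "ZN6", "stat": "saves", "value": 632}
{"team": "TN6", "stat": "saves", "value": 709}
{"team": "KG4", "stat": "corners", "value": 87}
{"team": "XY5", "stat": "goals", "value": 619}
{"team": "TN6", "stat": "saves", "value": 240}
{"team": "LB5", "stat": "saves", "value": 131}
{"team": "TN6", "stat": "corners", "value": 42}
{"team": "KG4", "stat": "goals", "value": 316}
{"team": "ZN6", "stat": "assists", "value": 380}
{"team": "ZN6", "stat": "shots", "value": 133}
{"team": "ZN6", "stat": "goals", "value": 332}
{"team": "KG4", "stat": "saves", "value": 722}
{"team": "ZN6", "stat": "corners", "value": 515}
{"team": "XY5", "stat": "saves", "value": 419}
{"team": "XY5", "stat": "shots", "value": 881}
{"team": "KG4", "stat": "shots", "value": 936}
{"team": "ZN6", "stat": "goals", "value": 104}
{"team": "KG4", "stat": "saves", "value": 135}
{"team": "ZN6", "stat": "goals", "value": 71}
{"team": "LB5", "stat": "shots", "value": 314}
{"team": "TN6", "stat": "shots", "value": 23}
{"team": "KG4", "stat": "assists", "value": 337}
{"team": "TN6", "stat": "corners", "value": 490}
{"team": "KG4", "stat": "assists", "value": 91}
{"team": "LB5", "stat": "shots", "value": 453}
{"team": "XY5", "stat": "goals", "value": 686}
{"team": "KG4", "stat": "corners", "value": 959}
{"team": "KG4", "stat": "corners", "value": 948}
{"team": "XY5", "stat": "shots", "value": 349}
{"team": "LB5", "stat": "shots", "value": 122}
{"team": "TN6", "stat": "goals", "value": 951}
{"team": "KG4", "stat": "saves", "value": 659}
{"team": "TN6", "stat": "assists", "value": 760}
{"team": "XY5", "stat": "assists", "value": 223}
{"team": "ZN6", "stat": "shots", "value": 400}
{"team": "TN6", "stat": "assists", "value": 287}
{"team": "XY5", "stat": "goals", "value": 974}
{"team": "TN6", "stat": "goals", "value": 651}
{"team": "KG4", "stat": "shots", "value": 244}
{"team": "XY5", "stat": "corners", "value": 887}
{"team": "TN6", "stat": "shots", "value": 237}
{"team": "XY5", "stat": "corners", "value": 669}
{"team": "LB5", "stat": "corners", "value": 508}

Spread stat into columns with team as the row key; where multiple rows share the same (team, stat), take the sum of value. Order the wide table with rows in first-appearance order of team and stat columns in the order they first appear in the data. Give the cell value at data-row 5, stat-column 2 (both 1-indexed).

With rows in first-appearance order of team, row 5 is team=KG4. stat columns in first-appearance order: saves, corners, goals, shots, assists; column 2 is corners.
Long rows with team=KG4, stat=corners: 87 + 959 + 948 = 1994.

1994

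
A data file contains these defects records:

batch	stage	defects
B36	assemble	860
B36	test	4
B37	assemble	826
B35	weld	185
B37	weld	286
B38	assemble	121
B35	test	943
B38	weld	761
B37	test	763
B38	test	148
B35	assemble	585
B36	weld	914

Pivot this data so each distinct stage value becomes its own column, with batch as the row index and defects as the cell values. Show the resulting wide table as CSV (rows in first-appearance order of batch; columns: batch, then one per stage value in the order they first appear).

batch,assemble,test,weld
B36,860,4,914
B37,826,763,286
B35,585,943,185
B38,121,148,761

Columns: batch plus the 3 distinct stage values (assemble, test, weld).
For example, row B36 column assemble takes defects=860 from the long row (B36, assemble).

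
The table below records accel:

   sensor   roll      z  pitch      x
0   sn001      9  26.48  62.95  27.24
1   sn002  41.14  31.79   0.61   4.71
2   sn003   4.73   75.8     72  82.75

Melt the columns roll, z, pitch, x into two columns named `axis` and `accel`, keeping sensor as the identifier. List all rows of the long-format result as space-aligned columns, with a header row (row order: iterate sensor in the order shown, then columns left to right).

sensor  axis   accel
sn001   roll   9    
sn001   z      26.48
sn001   pitch  62.95
sn001   x      27.24
sn002   roll   41.14
sn002   z      31.79
sn002   pitch  0.61 
sn002   x      4.71 
sn003   roll   4.73 
sn003   z      75.8 
sn003   pitch  72   
sn003   x      82.75

Each (sensor, column) pair becomes one row: 3 × 4 = 12 rows.
For example, (sn001, roll) → accel=9.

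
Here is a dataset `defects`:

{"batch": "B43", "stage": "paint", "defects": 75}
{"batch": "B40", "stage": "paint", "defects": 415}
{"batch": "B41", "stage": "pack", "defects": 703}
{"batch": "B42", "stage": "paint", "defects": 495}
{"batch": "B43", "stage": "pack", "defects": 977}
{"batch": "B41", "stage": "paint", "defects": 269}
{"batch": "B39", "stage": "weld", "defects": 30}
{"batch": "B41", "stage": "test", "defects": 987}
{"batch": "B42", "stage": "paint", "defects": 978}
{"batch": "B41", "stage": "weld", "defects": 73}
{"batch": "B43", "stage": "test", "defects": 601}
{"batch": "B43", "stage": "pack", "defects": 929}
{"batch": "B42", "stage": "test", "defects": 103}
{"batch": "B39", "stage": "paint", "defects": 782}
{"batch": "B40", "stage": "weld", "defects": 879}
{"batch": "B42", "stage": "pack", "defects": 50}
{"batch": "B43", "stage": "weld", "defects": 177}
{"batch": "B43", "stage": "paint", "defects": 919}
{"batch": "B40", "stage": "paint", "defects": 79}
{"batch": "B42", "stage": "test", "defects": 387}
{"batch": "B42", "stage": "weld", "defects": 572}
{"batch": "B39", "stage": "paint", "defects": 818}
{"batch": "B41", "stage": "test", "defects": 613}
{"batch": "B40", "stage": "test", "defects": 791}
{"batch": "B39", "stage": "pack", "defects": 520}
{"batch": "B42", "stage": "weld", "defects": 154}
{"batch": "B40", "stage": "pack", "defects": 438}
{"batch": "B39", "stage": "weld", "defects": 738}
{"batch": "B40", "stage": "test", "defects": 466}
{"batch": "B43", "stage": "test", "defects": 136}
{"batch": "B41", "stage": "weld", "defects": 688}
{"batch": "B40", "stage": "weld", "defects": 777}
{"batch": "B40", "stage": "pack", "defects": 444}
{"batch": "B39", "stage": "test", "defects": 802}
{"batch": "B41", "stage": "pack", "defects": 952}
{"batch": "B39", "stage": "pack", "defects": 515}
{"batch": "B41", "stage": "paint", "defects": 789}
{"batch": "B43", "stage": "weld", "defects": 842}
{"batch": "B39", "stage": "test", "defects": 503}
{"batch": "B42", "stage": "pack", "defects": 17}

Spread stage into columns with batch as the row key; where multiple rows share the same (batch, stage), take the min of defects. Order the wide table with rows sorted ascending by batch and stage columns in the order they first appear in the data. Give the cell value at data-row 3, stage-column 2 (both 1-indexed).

With rows sorted ascending by batch, row 3 is batch=B41. stage columns in first-appearance order: paint, pack, weld, test; column 2 is pack.
Long rows with batch=B41, stage=pack: min(703, 952) = 703.

703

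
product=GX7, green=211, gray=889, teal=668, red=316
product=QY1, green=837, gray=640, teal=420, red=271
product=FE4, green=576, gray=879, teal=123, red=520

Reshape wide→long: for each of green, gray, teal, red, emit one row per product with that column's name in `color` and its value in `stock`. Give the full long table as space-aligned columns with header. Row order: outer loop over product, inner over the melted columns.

Each (product, column) pair becomes one row: 3 × 4 = 12 rows.
For example, (GX7, green) → stock=211.

product  color  stock
GX7      green  211  
GX7      gray   889  
GX7      teal   668  
GX7      red    316  
QY1      green  837  
QY1      gray   640  
QY1      teal   420  
QY1      red    271  
FE4      green  576  
FE4      gray   879  
FE4      teal   123  
FE4      red    520  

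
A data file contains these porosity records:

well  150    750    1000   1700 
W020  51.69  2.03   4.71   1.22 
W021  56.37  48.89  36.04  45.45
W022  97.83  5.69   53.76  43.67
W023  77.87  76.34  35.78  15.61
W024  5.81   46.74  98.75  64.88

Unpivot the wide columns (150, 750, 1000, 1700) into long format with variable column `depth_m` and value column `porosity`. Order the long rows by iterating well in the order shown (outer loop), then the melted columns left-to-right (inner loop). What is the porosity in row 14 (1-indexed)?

20 rows total (5 × 4). Row 14: index ⌊(14-1)/4⌋ = 3 into well → W023; (14-1) mod 4 = 1 into the melted columns → 750.
So row 14 is (W023, 750, 76.34); porosity = 76.34.

76.34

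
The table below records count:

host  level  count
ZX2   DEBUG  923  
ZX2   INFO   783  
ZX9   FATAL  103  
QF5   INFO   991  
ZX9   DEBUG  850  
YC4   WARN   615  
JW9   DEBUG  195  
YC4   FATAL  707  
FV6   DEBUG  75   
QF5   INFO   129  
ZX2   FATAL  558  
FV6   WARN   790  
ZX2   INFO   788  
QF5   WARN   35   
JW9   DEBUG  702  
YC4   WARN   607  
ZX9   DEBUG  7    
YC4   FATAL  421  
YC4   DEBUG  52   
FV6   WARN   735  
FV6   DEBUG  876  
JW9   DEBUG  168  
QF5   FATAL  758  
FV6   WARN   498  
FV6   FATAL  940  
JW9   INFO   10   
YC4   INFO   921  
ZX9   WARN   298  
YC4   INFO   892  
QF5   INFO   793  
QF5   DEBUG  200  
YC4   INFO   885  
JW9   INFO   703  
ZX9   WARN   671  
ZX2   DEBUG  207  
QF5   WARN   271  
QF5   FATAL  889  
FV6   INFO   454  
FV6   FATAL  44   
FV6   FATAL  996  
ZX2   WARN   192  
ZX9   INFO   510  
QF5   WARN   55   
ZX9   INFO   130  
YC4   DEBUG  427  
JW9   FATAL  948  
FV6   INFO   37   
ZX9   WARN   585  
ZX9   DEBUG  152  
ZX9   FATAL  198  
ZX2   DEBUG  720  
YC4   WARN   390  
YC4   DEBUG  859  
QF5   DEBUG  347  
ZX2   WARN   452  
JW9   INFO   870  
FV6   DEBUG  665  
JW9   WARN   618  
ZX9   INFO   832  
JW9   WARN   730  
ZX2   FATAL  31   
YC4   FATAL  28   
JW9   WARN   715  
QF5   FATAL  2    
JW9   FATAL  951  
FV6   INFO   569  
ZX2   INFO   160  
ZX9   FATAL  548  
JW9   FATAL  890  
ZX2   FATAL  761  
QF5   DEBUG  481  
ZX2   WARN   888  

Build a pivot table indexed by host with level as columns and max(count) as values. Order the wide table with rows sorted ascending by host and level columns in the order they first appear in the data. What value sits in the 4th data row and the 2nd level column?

921

With rows sorted ascending by host, row 4 is host=YC4. level columns in first-appearance order: DEBUG, INFO, FATAL, WARN; column 2 is INFO.
Long rows with host=YC4, level=INFO: max(921, 892, 885) = 921.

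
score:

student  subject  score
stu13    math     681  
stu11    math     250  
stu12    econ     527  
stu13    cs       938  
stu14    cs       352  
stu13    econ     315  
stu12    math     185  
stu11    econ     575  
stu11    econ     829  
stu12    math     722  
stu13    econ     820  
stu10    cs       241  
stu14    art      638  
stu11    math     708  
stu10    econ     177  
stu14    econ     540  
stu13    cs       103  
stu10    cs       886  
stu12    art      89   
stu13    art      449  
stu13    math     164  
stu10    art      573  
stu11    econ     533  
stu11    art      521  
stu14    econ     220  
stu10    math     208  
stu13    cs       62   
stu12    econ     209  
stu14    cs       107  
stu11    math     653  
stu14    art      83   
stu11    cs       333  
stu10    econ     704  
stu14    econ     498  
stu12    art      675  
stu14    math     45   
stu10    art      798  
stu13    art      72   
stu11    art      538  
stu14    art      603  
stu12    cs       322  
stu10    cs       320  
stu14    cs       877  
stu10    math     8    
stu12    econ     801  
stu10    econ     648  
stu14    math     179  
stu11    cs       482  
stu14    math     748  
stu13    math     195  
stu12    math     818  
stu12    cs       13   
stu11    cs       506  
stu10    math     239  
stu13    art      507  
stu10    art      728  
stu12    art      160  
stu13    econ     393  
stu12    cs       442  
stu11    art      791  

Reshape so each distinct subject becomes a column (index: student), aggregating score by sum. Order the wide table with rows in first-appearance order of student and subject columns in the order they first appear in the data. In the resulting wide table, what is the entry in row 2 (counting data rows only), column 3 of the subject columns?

With rows in first-appearance order of student, row 2 is student=stu11. subject columns in first-appearance order: math, econ, cs, art; column 3 is cs.
Long rows with student=stu11, subject=cs: 333 + 482 + 506 = 1321.

1321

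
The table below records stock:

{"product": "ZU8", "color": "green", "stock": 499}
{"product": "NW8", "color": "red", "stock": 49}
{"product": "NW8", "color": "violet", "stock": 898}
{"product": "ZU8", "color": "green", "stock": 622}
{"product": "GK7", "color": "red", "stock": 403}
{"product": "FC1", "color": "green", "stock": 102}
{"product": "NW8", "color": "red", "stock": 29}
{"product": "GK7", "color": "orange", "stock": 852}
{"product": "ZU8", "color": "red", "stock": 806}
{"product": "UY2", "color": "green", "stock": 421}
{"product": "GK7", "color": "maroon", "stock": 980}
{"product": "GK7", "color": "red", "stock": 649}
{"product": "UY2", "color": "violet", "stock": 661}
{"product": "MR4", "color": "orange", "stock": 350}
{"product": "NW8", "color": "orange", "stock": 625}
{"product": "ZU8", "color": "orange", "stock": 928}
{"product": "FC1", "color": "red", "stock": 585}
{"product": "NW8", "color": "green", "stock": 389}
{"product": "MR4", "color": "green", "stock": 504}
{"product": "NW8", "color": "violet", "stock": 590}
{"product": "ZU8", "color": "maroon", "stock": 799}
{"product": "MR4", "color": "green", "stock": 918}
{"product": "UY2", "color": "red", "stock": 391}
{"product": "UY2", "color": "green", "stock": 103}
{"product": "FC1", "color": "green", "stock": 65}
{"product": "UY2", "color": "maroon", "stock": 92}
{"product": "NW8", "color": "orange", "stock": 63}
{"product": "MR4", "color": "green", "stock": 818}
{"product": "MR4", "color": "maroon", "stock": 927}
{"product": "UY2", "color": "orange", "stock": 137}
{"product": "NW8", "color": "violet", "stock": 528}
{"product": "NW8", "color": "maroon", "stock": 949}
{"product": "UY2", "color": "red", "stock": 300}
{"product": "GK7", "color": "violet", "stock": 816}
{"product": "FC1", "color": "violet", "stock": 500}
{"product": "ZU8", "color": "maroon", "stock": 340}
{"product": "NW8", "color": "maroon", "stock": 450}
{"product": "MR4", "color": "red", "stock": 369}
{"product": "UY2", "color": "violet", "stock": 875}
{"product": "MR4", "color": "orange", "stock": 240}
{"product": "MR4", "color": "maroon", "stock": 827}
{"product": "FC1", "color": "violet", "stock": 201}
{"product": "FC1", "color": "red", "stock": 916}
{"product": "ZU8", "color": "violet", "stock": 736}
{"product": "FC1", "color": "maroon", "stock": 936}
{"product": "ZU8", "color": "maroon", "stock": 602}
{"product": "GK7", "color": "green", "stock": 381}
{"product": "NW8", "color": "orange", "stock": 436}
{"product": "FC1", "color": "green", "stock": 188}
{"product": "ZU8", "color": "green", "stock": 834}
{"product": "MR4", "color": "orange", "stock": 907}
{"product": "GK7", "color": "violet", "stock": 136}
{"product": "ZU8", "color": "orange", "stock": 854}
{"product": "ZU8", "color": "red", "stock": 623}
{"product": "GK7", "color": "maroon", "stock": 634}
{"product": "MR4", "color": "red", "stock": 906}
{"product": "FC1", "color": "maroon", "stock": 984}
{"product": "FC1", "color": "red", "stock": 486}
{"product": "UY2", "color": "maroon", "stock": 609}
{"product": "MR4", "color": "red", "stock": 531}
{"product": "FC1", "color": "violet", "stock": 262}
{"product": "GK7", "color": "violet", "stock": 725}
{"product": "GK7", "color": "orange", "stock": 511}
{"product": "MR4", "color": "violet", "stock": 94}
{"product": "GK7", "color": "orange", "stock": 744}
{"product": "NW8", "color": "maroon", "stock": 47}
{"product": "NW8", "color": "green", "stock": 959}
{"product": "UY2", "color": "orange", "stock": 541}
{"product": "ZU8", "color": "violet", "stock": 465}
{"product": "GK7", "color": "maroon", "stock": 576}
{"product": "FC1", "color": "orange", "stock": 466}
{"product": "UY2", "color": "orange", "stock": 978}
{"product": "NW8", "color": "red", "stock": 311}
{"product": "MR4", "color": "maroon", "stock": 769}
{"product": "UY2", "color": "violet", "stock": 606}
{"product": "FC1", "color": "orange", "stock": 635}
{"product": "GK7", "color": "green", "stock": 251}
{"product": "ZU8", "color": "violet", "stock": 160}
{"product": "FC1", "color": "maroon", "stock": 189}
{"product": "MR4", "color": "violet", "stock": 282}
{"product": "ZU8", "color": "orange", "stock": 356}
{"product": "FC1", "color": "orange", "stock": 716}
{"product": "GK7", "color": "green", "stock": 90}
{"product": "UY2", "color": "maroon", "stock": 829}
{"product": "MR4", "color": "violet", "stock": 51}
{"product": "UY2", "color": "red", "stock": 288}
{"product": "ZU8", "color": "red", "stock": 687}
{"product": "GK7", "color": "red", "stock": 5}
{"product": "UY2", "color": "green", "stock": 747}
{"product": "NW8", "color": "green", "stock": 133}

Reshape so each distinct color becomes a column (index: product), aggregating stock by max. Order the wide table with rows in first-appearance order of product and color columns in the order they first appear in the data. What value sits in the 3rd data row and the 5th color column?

With rows in first-appearance order of product, row 3 is product=GK7. color columns in first-appearance order: green, red, violet, orange, maroon; column 5 is maroon.
Long rows with product=GK7, color=maroon: max(980, 634, 576) = 980.

980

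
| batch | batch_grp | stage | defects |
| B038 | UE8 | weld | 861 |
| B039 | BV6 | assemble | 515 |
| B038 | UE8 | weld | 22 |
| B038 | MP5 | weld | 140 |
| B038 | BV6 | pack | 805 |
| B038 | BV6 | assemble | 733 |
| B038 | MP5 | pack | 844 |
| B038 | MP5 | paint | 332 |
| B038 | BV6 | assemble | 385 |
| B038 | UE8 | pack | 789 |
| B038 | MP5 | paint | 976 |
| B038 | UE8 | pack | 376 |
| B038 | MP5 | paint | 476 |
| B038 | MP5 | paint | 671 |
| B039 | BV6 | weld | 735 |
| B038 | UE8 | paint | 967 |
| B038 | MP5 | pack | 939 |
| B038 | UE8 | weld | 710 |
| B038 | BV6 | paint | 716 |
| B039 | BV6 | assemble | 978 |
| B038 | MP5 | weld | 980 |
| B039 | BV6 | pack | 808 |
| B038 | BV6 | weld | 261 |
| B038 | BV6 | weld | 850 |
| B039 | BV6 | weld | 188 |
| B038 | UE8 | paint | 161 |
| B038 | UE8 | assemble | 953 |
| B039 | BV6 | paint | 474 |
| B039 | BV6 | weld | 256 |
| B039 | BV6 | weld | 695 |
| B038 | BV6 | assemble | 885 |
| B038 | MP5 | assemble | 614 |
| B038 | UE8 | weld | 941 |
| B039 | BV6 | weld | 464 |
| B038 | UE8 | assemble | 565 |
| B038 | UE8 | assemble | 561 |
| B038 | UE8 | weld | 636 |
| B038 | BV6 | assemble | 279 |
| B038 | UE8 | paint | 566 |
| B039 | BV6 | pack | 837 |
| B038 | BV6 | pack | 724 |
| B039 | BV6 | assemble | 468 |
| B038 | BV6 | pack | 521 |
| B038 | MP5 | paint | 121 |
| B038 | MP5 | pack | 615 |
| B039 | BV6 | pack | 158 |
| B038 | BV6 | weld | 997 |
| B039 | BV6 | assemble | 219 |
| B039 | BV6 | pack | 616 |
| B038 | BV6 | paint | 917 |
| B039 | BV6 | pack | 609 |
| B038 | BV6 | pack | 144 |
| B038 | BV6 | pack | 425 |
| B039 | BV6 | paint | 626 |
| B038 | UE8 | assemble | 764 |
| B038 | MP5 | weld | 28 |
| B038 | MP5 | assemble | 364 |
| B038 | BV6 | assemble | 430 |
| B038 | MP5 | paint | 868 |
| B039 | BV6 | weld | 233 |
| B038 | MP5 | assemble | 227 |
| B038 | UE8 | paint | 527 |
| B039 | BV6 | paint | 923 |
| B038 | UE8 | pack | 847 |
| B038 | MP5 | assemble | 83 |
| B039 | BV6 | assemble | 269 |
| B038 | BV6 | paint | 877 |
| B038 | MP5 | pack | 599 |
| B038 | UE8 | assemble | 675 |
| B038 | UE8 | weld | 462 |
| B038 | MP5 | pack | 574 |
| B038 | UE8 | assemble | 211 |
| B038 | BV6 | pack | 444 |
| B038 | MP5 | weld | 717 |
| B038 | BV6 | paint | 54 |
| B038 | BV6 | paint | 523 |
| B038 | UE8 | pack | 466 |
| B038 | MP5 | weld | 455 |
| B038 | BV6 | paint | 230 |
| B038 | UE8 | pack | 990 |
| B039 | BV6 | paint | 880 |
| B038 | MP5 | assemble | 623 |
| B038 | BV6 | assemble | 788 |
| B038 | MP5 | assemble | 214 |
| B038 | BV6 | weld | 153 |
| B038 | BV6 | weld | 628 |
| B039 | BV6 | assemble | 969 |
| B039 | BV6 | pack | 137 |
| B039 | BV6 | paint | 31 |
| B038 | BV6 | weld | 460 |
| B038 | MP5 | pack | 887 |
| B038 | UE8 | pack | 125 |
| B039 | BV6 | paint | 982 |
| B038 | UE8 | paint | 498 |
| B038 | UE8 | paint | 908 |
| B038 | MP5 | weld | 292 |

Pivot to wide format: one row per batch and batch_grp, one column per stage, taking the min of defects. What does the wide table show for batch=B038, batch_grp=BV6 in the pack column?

144

Rows with batch=B038, batch_grp=BV6 and stage=pack: defects values are 805, 724, 521, 144, 425, 444.
min(805, 724, 521, 144, 425, 444) = 144.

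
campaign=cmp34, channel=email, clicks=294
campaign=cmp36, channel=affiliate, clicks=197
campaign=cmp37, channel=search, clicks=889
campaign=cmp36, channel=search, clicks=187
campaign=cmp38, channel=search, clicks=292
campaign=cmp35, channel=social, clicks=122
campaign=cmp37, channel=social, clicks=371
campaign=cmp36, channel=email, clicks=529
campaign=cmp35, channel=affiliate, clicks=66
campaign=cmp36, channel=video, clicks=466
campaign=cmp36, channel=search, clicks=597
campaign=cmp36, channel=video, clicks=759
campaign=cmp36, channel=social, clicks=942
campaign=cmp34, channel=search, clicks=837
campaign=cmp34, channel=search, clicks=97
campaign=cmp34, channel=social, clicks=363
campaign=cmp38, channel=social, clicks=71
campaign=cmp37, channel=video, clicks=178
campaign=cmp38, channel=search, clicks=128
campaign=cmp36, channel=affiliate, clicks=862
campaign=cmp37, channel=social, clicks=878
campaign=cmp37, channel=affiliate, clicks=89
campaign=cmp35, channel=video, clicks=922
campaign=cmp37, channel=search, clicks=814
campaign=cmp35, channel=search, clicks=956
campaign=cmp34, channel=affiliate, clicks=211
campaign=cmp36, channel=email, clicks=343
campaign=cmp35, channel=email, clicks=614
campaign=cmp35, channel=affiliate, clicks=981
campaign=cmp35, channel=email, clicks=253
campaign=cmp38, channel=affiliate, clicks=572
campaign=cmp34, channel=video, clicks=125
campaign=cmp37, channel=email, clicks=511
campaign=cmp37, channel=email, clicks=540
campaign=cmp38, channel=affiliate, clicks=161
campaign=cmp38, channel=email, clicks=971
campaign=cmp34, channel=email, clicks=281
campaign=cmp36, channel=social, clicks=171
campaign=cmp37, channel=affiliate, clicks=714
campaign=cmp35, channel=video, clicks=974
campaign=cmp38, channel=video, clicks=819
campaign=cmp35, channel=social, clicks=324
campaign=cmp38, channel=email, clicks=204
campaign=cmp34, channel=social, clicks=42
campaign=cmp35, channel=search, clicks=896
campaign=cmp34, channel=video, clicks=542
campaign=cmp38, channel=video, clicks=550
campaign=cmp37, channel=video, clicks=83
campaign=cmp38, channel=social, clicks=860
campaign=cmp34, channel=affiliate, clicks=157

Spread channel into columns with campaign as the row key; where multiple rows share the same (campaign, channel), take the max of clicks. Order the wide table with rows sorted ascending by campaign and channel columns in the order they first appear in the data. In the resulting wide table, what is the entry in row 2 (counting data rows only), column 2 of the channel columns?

981

With rows sorted ascending by campaign, row 2 is campaign=cmp35. channel columns in first-appearance order: email, affiliate, search, social, video; column 2 is affiliate.
Long rows with campaign=cmp35, channel=affiliate: max(66, 981) = 981.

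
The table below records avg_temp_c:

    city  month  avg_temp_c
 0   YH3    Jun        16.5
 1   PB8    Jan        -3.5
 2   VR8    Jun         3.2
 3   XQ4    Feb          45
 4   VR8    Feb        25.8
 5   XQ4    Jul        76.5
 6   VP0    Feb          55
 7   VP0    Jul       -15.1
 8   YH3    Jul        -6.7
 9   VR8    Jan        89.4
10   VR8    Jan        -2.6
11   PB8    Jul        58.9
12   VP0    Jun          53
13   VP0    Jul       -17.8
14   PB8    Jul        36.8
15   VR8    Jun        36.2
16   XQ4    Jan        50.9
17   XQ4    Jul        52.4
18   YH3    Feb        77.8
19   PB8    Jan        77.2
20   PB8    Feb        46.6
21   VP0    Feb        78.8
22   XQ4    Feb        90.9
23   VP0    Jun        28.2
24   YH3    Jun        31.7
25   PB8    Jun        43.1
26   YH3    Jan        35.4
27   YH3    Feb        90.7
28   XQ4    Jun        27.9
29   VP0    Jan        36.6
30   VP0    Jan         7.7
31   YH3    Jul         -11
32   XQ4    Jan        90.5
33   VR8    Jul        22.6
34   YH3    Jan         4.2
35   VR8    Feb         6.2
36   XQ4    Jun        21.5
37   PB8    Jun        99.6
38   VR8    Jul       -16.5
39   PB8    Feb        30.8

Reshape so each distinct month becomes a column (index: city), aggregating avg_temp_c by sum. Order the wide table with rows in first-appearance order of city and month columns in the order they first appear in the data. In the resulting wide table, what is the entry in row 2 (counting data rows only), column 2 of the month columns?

With rows in first-appearance order of city, row 2 is city=PB8. month columns in first-appearance order: Jun, Jan, Feb, Jul; column 2 is Jan.
Long rows with city=PB8, month=Jan: -3.5 + 77.2 = 73.7.

73.7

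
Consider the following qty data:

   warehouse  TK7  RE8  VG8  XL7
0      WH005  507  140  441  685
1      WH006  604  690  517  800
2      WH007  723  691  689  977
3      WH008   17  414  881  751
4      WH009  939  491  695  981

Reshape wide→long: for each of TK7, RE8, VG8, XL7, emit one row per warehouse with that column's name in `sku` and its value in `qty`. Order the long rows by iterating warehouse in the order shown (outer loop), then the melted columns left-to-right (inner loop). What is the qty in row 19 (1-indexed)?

695

20 rows total (5 × 4). Row 19: index ⌊(19-1)/4⌋ = 4 into warehouse → WH009; (19-1) mod 4 = 2 into the melted columns → VG8.
So row 19 is (WH009, VG8, 695); qty = 695.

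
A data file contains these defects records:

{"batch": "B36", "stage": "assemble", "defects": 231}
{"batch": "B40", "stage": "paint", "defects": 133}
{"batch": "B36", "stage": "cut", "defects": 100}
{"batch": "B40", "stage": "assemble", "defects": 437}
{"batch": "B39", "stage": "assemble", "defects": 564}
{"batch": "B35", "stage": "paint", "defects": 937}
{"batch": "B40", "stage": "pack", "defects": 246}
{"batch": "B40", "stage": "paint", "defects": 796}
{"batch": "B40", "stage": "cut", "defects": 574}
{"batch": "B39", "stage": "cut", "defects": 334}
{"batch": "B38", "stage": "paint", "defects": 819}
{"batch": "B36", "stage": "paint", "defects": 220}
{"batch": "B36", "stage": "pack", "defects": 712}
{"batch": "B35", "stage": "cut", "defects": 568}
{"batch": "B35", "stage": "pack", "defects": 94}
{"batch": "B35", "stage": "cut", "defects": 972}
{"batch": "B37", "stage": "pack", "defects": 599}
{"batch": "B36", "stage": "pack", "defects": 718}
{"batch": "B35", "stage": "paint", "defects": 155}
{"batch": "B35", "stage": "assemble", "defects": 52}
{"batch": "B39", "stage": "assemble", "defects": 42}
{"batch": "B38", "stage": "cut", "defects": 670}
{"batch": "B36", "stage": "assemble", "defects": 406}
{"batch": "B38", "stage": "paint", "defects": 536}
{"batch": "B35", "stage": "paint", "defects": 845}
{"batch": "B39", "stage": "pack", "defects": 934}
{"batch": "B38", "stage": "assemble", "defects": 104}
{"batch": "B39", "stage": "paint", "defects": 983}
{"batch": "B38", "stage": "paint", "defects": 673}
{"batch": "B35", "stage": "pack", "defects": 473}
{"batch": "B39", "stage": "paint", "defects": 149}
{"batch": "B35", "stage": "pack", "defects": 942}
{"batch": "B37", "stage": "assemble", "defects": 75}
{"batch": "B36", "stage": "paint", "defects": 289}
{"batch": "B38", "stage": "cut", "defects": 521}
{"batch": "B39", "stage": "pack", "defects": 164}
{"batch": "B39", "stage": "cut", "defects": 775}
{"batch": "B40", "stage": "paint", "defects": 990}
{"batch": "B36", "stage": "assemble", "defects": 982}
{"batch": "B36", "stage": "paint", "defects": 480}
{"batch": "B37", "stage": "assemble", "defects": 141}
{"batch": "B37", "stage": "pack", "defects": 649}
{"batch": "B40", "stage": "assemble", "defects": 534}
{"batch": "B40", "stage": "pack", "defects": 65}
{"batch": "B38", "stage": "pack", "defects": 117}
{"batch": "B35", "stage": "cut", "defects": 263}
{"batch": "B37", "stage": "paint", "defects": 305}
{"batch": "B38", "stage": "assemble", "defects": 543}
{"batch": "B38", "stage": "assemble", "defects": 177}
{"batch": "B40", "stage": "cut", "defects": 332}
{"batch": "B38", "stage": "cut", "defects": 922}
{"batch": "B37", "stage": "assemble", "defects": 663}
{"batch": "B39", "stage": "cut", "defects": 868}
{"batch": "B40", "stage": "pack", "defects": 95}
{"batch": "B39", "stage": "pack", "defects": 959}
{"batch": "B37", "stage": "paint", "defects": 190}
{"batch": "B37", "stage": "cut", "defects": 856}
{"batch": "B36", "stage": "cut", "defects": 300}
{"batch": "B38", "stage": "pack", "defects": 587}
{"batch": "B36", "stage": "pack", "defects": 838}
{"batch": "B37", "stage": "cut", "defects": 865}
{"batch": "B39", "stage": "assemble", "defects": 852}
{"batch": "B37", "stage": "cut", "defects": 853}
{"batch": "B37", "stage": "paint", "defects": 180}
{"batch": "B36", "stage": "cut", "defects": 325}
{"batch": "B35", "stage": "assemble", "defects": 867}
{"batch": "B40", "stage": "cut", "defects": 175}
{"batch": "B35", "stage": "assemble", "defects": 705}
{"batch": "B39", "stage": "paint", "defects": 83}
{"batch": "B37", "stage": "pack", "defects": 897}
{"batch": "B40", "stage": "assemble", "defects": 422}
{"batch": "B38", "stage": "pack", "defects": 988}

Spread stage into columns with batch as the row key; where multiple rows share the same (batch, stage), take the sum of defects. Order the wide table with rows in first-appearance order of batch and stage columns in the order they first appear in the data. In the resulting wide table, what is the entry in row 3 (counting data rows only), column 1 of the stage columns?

1458

With rows in first-appearance order of batch, row 3 is batch=B39. stage columns in first-appearance order: assemble, paint, cut, pack; column 1 is assemble.
Long rows with batch=B39, stage=assemble: 564 + 42 + 852 = 1458.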